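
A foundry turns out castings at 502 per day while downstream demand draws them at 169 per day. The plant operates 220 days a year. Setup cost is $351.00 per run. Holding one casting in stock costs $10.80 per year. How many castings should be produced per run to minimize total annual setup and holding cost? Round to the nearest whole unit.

Annual demand D = 169 × 220 = 37,180.
Production build-up factor (1 − d/p) = 1 − 169/502 = 0.6633.
Q* = √(2DS / (H(1 − d/p))) = √(2 × 37,180 × 351 / (10.8 × 0.6633)).
= √(26,100,360 / 7.1641) ≈ 1908.715.

Q* ≈ 1,909 castings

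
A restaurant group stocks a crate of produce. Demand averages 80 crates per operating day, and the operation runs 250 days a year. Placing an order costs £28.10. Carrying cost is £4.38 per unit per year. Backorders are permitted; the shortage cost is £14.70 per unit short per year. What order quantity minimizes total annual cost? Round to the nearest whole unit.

Annual demand D = 80 × 250 = 20,000.
With planned backorders, Q* = √(2DS/H) · √((H+B)/B).
√(2DS/H) = √(2 × 20,000 × 28.1 / 4.38) = 506.578.
√((H+B)/B) = √((4.38+14.7)/14.7) = 1.1393.
Q* ≈ 577.134.

Q* ≈ 577 crates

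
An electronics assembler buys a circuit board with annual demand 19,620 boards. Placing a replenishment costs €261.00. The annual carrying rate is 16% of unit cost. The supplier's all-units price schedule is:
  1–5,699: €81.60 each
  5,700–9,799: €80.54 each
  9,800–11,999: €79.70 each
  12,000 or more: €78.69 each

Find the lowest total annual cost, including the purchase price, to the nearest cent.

TC* ≈ €1,612,555.51

Holding cost per unit per year at price C is H = 0.16·C.
For each price level, check whether its EOQ is feasible; otherwise the best quantity at that price is the breakpoint.
EOQ at €81.60 = 885.7 (feasible in tier 1): TC = 19,620×€81.60 + (19,620/885.7)×261 + (885.7/2)×0.16×€81.60 = €1,612,555.51.
EOQ at €80.54 = 891.5 < 5700, so use break Q=5700: TC = 19,620×€80.54 + (19,620/5700.0)×261 + (5700.0/2)×0.16×€80.54 = €1,617,819.43.
EOQ at €79.70 = 896.2 < 9800, so use break Q=9800: TC = 19,620×€79.70 + (19,620/9800.0)×261 + (9800.0/2)×0.16×€79.70 = €1,626,721.33.
EOQ at €78.69 = 901.9 < 12000, so use break Q=12000: TC = 19,620×€78.69 + (19,620/12000.0)×261 + (12000.0/2)×0.16×€78.69 = €1,619,866.94.
Lowest total cost among the candidates is at Q = 885.7.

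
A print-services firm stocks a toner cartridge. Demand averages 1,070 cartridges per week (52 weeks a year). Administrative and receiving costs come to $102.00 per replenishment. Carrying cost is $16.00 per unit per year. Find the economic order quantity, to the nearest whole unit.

Q* ≈ 842 cartridges

Annual demand D = 1,070 × 52 = 55,640.
EOQ = √(2DS / H) = √(2 × 55,640 × 102 / 16).
= √(11,350,560 / 16) = √709,410 ≈ 842.265.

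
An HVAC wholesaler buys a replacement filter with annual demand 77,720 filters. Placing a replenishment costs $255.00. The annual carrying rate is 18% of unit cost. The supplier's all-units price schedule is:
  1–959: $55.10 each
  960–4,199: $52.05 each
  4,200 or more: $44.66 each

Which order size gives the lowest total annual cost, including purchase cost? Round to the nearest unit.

Holding cost per unit per year at price C is H = 0.18·C.
Evaluate total cost at each tier's feasible EOQ or, if the EOQ is below the tier, at the tier's minimum quantity.
Tier 1 ($55.10): EOQ = 1999.1 exceeds tier's upper bound 959, so this tier is dominated.
EOQ at $52.05 = 2056.9 (feasible in tier 2): TC = 77,720×$52.05 + (77,720/2056.9)×255 + (2056.9/2)×0.18×$52.05 = $4,064,596.73.
EOQ at $44.66 = 2220.5 < 4200, so use break Q=4200: TC = 77,720×$44.66 + (77,720/4200.0)×255 + (4200.0/2)×0.18×$44.66 = $3,492,575.39.
Lowest total cost is $3,492,575.39 at Q = 4200.0.

Q* ≈ 4,200 filters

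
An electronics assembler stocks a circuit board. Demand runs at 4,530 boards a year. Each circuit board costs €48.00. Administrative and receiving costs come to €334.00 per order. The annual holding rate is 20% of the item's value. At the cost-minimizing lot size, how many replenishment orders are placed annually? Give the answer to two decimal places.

N ≈ 8.07 orders per year

Holding cost H = 0.20 × €48.00 = €9.6000 per unit per year.
EOQ = √(2DS/H) = √(2 × 4,530 × 334 / 9.6) ≈ 561.44.
Orders per year = D / Q* = 4,530 / 561.44 ≈ 8.069.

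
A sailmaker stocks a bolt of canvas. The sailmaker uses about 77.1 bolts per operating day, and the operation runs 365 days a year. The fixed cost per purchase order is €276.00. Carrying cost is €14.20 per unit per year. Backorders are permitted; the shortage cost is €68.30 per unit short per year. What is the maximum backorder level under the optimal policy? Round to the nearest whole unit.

S* ≈ 198 bolts

Annual demand D = 77.1 × 365 = 28,141.5.
With planned backorders, Q* = √(2DS/H) · √((H+B)/B).
√(2DS/H) = √(2 × 28,141.5 × 276 / 14.2) = 1045.921.
√((H+B)/B) = √((14.2+68.3)/68.3) = 1.0990.
Q* ≈ 1149.518.
S* = Q* · H/(H+B) = 1149.518 × 14.2/82.5 ≈ 197.856.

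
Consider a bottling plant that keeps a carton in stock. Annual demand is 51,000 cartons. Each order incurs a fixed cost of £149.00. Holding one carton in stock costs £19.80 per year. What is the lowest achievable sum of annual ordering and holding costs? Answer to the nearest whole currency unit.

The optimal lot size = √(2DS/H) = √(2 × 51,000 × 149 / 19.8) ≈ 876.11.
At Q*, ordering cost (D/Q*)S equals holding cost (Q*/2)H, each = √(DSH/2).
Minimum total = √(2DSH) = √(2 × 51,000 × 149 × 19.8) ≈ 17347.057.

TC* ≈ £17,347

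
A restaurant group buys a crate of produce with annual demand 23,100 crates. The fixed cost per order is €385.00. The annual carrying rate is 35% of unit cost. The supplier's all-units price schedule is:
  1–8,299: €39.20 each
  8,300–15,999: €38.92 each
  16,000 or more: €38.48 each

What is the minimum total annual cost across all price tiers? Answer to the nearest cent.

Holding cost per unit per year at price C is H = 0.35·C.
Candidates are each tier's EOQ (if it falls in that tier) and each price-break quantity.
EOQ at €39.20 = 1138.6 (feasible in tier 1): TC = 23,100×€39.20 + (23,100/1138.6)×385 + (1138.6/2)×0.35×€39.20 = €921,141.70.
EOQ at €38.92 = 1142.7 < 8300, so use break Q=8300: TC = 23,100×€38.92 + (23,100/8300.0)×385 + (8300.0/2)×0.35×€38.92 = €956,654.81.
EOQ at €38.48 = 1149.2 < 16000, so use break Q=16000: TC = 23,100×€38.48 + (23,100/16000.0)×385 + (16000.0/2)×0.35×€38.48 = €997,187.84.
Lowest total cost among the candidates is at Q = 1138.6.

TC* ≈ €921,141.70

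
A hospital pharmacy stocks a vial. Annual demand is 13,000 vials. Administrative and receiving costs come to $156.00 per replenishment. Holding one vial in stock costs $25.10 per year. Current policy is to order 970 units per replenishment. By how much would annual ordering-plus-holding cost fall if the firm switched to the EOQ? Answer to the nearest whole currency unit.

EOQ = √(2DS/H) = √(2 × 13,000 × 156 / 25.1) ≈ 401.99.
Cost at Q* = (D/Q*)S + (Q*/2)H = √(2DSH) ≈ $10,089.88.
Cost at Q = 970: (13,000/970)×156 + (970/2)×25.1 = $2,090.72 + $12,173.50 = $14,264.22.
Excess = $14,264.22 − $10,089.88 = $4,174.35.

Extra cost ≈ $4,174 per year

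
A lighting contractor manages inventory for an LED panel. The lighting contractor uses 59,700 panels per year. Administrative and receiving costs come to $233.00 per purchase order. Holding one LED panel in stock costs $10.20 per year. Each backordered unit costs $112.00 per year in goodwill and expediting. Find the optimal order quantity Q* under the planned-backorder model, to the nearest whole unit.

With planned backorders, Q* = √(2DS/H) · √((H+B)/B).
√(2DS/H) = √(2 × 59,700 × 233 / 10.2) = 1651.506.
√((H+B)/B) = √((10.2+112)/112) = 1.0445.
Q* ≈ 1725.070.

Q* ≈ 1,725 panels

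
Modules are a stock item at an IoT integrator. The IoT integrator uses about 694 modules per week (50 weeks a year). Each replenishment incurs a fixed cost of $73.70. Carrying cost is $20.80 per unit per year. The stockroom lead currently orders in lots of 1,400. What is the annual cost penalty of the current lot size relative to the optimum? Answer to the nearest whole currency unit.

Extra cost ≈ $6,072 per year

Annual demand D = 694 × 50 = 34,700.
EOQ = √(2DS/H) = √(2 × 34,700 × 73.7 / 20.8) ≈ 495.89.
Cost at Q* = (D/Q*)S + (Q*/2)H = √(2DSH) ≈ $10,314.43.
Cost at Q = 1,400: (34,700/1,400)×73.7 + (1,400/2)×20.8 = $1,826.71 + $14,560.00 = $16,386.71.
Excess = $16,386.71 − $10,314.43 = $6,072.28.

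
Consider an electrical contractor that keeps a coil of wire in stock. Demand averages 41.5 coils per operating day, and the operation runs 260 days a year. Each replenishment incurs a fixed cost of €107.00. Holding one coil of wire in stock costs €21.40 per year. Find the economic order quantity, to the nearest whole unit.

Annual demand D = 41.5 × 260 = 10,790.
EOQ = √(2DS / H) = √(2 × 10,790 × 107 / 21.4).
= √(2,309,060 / 21.4) = √107,900 ≈ 328.481.

Q* ≈ 328 coils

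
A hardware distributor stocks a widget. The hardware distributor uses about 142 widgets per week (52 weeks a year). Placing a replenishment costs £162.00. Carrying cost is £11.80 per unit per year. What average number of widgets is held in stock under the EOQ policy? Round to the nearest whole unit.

Average inventory ≈ 225 widgets

Annual demand D = 142 × 52 = 7,384.
EOQ = √(2DS/H) = √(2 × 7,384 × 162 / 11.8) ≈ 450.27.
Average inventory = Q*/2 ≈ 450.27 / 2 = 225.137.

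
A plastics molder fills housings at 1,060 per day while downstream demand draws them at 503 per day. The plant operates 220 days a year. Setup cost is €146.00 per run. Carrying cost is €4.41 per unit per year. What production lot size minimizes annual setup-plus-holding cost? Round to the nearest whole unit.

Annual demand D = 503 × 220 = 110,660.
Production build-up factor (1 − d/p) = 1 − 503/1,060 = 0.5255.
Q* = √(2DS / (H(1 − d/p))) = √(2 × 110,660 × 146 / (4.41 × 0.5255)).
= √(32,312,720 / 2.3173) ≈ 3734.159.

Q* ≈ 3,734 housings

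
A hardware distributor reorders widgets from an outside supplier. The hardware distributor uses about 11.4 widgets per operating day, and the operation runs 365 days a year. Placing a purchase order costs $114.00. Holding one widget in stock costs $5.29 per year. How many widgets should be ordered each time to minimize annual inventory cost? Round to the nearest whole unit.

Q* ≈ 423 widgets

Annual demand D = 11.4 × 365 = 4,161.
EOQ = √(2DS / H) = √(2 × 4,161 × 114 / 5.29).
= √(948,708 / 5.29) = √179,339.8866 ≈ 423.485.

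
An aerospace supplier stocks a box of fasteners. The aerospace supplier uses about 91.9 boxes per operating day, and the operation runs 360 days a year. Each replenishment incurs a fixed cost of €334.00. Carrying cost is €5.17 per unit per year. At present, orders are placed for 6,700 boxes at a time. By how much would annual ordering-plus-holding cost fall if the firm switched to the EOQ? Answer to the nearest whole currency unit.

Annual demand D = 91.9 × 360 = 33,084.
EOQ = √(2DS/H) = √(2 × 33,084 × 334 / 5.17) ≈ 2067.53.
Cost at Q* = (D/Q*)S + (Q*/2)H = √(2DSH) ≈ €10,689.13.
Cost at Q = 6,700: (33,084/6,700)×334 + (6,700/2)×5.17 = €1,649.26 + €17,319.50 = €18,968.76.
Excess = €18,968.76 − €10,689.13 = €8,279.63.

Extra cost ≈ €8,280 per year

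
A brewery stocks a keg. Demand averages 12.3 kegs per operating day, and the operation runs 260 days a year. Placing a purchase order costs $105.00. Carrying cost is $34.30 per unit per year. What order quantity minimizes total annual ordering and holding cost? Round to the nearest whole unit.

Annual demand D = 12.3 × 260 = 3,198.
EOQ = √(2DS / H) = √(2 × 3,198 × 105 / 34.3).
= √(671,580 / 34.3) = √19,579.5918 ≈ 139.927.

Q* ≈ 140 kegs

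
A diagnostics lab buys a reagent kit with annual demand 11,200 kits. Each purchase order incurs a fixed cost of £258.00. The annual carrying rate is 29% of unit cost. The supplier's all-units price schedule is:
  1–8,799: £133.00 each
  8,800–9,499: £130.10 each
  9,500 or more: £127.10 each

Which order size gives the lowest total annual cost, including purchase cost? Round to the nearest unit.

Q* ≈ 387 kits

Holding cost per unit per year at price C is H = 0.29·C.
Candidates are each tier's EOQ (if it falls in that tier) and each price-break quantity.
EOQ at £133.00 = 387.1 (feasible in tier 1): TC = 11,200×£133.00 + (11,200/387.1)×258 + (387.1/2)×0.29×£133.00 = £1,504,529.96.
EOQ at £130.10 = 391.4 < 8800, so use break Q=8800: TC = 11,200×£130.10 + (11,200/8800.0)×258 + (8800.0/2)×0.29×£130.10 = £1,623,455.96.
EOQ at £127.10 = 396.0 < 9500, so use break Q=9500: TC = 11,200×£127.10 + (11,200/9500.0)×258 + (9500.0/2)×0.29×£127.10 = £1,598,904.42.
Lowest total cost is £1,504,529.96 at Q = 387.1.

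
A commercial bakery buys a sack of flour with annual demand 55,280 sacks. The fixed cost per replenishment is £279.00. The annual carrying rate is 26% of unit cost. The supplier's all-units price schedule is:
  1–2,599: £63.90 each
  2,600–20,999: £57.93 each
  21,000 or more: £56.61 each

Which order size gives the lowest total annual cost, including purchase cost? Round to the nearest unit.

Holding cost per unit per year at price C is H = 0.26·C.
Candidates are each tier's EOQ (if it falls in that tier) and each price-break quantity.
EOQ at £63.90 = 1362.6 (feasible in tier 1): TC = 55,280×£63.90 + (55,280/1362.6)×279 + (1362.6/2)×0.26×£63.90 = £3,555,030.01.
EOQ at £57.93 = 1431.1 < 2600, so use break Q=2600: TC = 55,280×£57.93 + (55,280/2600.0)×279 + (2600.0/2)×0.26×£57.93 = £3,227,882.71.
EOQ at £56.61 = 1447.7 < 21000, so use break Q=21000: TC = 55,280×£56.61 + (55,280/21000.0)×279 + (21000.0/2)×0.26×£56.61 = £3,284,680.53.
Lowest total cost is £3,227,882.71 at Q = 2600.0.

Q* ≈ 2,600 sacks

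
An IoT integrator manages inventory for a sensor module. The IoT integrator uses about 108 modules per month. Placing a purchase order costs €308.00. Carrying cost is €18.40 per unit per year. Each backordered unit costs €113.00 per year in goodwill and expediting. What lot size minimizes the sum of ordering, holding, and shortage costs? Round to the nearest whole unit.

Annual demand D = 108 × 12 = 1,296.
With planned backorders, Q* = √(2DS/H) · √((H+B)/B).
√(2DS/H) = √(2 × 1,296 × 308 / 18.4) = 208.297.
√((H+B)/B) = √((18.4+113)/113) = 1.0783.
Q* ≈ 224.617.

Q* ≈ 225 modules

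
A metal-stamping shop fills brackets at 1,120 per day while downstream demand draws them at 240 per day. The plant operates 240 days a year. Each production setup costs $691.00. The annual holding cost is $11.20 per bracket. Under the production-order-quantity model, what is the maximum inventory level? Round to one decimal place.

I_max ≈ 2,363.1 brackets

Annual demand D = 240 × 240 = 57,600.
Production build-up factor (1 − d/p) = 1 − 240/1,120 = 0.7857.
Q* = √(2DS / (H(1 − d/p))) = √(2 × 57,600 × 691 / (11.2 × 0.7857)).
= √(79,603,200 / 8.8) ≈ 3007.627.
Maximum inventory = Q*(1 − d/p) = 3007.627 × 0.7857 ≈ 2363.135.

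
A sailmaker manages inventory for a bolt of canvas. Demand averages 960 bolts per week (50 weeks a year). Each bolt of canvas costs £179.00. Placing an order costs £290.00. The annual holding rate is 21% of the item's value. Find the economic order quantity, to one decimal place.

Q* ≈ 860.6 bolts

Annual demand D = 960 × 50 = 48,000.
Holding cost H = 0.21 × £179.00 = £37.5900 per unit per year.
EOQ = √(2DS / H) = √(2 × 48,000 × 290 / 37.59).
= √(27,840,000 / 37.59) = √740,622.506 ≈ 860.594.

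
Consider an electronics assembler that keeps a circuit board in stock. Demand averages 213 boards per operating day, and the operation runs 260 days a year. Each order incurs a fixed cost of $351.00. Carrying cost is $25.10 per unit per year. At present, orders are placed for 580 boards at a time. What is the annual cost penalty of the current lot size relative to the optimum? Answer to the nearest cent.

Extra cost ≈ $9,555.54 per year

Annual demand D = 213 × 260 = 55,380.
EOQ = √(2DS/H) = √(2 × 55,380 × 351 / 25.1) ≈ 1244.54.
Cost at Q* = (D/Q*)S + (Q*/2)H = √(2DSH) ≈ $31,237.90.
Cost at Q = 580: (55,380/580)×351 + (580/2)×25.1 = $33,514.45 + $7,279.00 = $40,793.45.
Excess = $40,793.45 − $31,237.90 = $9,555.54.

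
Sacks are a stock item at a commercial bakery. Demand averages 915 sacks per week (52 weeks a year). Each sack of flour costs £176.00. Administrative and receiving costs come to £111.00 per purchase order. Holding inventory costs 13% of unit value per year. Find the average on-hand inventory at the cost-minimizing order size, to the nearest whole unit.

Annual demand D = 915 × 52 = 47,580.
Holding cost H = 0.13 × £176.00 = £22.8800 per unit per year.
The optimal lot size = √(2DS/H) = √(2 × 47,580 × 111 / 22.88) ≈ 679.45.
Average inventory = Q*/2 ≈ 679.45 / 2 = 339.727.

Average inventory ≈ 340 sacks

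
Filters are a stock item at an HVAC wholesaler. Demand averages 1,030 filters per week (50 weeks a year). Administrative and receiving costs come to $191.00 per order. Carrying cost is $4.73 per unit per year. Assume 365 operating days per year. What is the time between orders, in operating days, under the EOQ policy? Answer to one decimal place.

T ≈ 14.5 days

Annual demand D = 1,030 × 50 = 51,500.
The optimal lot size = √(2DS/H) = √(2 × 51,500 × 191 / 4.73) ≈ 2039.41.
Cycle time = Q*/D × 365 = 2039.41 / 51,500 × 365 ≈ 14.454 days.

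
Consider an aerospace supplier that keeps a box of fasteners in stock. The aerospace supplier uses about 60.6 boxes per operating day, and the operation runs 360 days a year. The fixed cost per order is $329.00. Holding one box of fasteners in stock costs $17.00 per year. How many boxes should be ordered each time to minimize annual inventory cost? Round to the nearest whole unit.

Q* ≈ 919 boxes

Annual demand D = 60.6 × 360 = 21,816.
EOQ = √(2DS / H) = √(2 × 21,816 × 329 / 17).
= √(14,354,928 / 17) = √844,407.5294 ≈ 918.916.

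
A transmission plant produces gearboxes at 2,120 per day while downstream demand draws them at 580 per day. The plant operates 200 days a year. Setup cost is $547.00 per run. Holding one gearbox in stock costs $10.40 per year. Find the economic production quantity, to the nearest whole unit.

Annual demand D = 580 × 200 = 116,000.
Production build-up factor (1 − d/p) = 1 − 580/2,120 = 0.7264.
Q* = √(2DS / (H(1 − d/p))) = √(2 × 116,000 × 547 / (10.4 × 0.7264)).
= √(126,904,000 / 7.5547) ≈ 4098.534.

Q* ≈ 4,099 gearboxes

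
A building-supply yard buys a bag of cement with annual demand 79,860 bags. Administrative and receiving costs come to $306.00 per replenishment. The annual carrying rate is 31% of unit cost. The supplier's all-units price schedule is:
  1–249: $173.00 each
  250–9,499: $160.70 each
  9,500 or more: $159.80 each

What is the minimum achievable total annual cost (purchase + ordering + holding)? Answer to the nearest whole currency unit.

Holding cost per unit per year at price C is H = 0.31·C.
For each price level, check whether its EOQ is feasible; otherwise the best quantity at that price is the breakpoint.
Tier 1 ($173.00): EOQ = 954.6 exceeds tier's upper bound 249, so this tier is dominated.
EOQ at $160.70 = 990.5 (feasible in tier 2): TC = 79,860×$160.70 + (79,860/990.5)×306 + (990.5/2)×0.31×$160.70 = $12,882,845.41.
EOQ at $159.80 = 993.3 < 9500, so use break Q=9500: TC = 79,860×$159.80 + (79,860/9500.0)×306 + (9500.0/2)×0.31×$159.80 = $12,999,505.83.
Lowest total cost among the candidates is at Q = 990.5.

TC* ≈ $12,882,845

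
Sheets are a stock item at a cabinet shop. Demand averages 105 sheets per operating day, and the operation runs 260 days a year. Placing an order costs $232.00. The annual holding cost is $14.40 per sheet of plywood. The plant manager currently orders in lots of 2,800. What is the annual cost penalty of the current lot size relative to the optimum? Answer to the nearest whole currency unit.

Annual demand D = 105 × 260 = 27,300.
EOQ = √(2DS/H) = √(2 × 27,300 × 232 / 14.4) ≈ 937.91.
Cost at Q* = (D/Q*)S + (Q*/2)H = √(2DSH) ≈ $13,505.84.
Cost at Q = 2,800: (27,300/2,800)×232 + (2,800/2)×14.4 = $2,262.00 + $20,160.00 = $22,422.00.
Excess = $22,422.00 − $13,505.84 = $8,916.16.

Extra cost ≈ $8,916 per year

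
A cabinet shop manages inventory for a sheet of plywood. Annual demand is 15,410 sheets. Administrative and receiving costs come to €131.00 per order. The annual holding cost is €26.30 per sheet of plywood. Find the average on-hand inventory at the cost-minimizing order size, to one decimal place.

Q* = √(2DS/H) = √(2 × 15,410 × 131 / 26.3) ≈ 391.81.
Average inventory = Q*/2 ≈ 391.81 / 2 = 195.904.

Average inventory ≈ 195.9 sheets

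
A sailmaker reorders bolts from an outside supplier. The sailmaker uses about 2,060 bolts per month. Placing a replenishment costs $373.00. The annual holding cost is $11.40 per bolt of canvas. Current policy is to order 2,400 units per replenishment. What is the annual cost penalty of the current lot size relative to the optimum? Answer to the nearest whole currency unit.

Annual demand D = 2,060 × 12 = 24,720.
EOQ = √(2DS/H) = √(2 × 24,720 × 373 / 11.4) ≈ 1271.87.
Cost at Q* = (D/Q*)S + (Q*/2)H = √(2DSH) ≈ $14,499.27.
Cost at Q = 2,400: (24,720/2,400)×373 + (2,400/2)×11.4 = $3,841.90 + $13,680.00 = $17,521.90.
Excess = $17,521.90 − $14,499.27 = $3,022.63.

Extra cost ≈ $3,023 per year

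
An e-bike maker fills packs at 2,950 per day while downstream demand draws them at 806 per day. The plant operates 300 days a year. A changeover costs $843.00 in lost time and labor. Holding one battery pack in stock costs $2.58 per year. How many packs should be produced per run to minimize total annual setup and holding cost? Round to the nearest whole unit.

Annual demand D = 806 × 300 = 241,800.
Production build-up factor (1 − d/p) = 1 − 806/2,950 = 0.7268.
Q* = √(2DS / (H(1 − d/p))) = √(2 × 241,800 × 843 / (2.58 × 0.7268)).
= √(407,674,800 / 1.8751) ≈ 14745.031.

Q* ≈ 14,745 packs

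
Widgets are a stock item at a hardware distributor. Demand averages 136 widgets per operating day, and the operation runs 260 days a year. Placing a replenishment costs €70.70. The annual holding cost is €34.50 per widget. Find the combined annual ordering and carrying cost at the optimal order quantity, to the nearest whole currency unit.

Annual demand D = 136 × 260 = 35,360.
The optimal lot size = √(2DS/H) = √(2 × 35,360 × 70.7 / 34.5) ≈ 380.69.
At Q*, ordering cost (D/Q*)S equals holding cost (Q*/2)H, each = √(DSH/2).
Minimum total = √(2DSH) = √(2 × 35,360 × 70.7 × 34.5) ≈ 13133.799.

TC* ≈ €13,134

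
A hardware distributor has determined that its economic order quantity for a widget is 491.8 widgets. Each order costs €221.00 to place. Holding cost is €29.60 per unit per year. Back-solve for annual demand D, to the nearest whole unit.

D ≈ 16,197 widgets per year

Squaring Q* = √(2DS/H) gives Q*² = 2DS/H.
From Q* = √(2DS/H): D = Q*²H / (2S) = 491.8² × 29.6 / (2 × 221) = 16197.444.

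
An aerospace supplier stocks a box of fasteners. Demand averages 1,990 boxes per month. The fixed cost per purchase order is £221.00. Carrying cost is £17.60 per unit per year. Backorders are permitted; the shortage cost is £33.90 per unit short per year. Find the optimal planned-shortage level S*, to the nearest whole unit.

Annual demand D = 1,990 × 12 = 23,880.
With planned backorders, Q* = √(2DS/H) · √((H+B)/B).
√(2DS/H) = √(2 × 23,880 × 221 / 17.6) = 774.412.
√((H+B)/B) = √((17.6+33.9)/33.9) = 1.2325.
Q* ≈ 954.500.
S* = Q* · H/(H+B) = 954.500 × 17.6/51.5 ≈ 326.198.

S* ≈ 326 boxes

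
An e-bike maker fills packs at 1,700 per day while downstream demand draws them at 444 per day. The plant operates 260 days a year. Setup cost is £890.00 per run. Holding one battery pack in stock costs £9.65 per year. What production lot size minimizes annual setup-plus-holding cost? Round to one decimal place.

Q* ≈ 5,368.5 packs

Annual demand D = 444 × 260 = 115,440.
Production build-up factor (1 − d/p) = 1 − 444/1,700 = 0.7388.
Q* = √(2DS / (H(1 − d/p))) = √(2 × 115,440 × 890 / (9.65 × 0.7388)).
= √(205,483,200 / 7.1296) ≈ 5368.515.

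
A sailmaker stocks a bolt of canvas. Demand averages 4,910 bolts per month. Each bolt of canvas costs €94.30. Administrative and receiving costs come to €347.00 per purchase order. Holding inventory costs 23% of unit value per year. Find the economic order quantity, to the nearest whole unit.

Annual demand D = 4,910 × 12 = 58,920.
Holding cost H = 0.23 × €94.30 = €21.6890 per unit per year.
EOQ = √(2DS / H) = √(2 × 58,920 × 347 / 21.689).
= √(40,890,480 / 21.689) = √1,885,309.6039 ≈ 1373.066.

Q* ≈ 1,373 bolts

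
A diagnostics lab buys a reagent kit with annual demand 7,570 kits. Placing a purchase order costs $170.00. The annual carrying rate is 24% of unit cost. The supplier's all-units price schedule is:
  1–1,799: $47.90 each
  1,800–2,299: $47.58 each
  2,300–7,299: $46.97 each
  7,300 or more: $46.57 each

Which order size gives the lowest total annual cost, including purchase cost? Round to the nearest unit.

Holding cost per unit per year at price C is H = 0.24·C.
For each price level, check whether its EOQ is feasible; otherwise the best quantity at that price is the breakpoint.
EOQ at $47.90 = 473.2 (feasible in tier 1): TC = 7,570×$47.90 + (7,570/473.2)×170 + (473.2/2)×0.24×$47.90 = $368,042.52.
EOQ at $47.58 = 474.8 < 1800, so use break Q=1800: TC = 7,570×$47.58 + (7,570/1800.0)×170 + (1800.0/2)×0.24×$47.58 = $371,172.82.
EOQ at $46.97 = 477.8 < 2300, so use break Q=2300: TC = 7,570×$46.97 + (7,570/2300.0)×170 + (2300.0/2)×0.24×$46.97 = $369,086.14.
EOQ at $46.57 = 479.9 < 7300, so use break Q=7300: TC = 7,570×$46.57 + (7,570/7300.0)×170 + (7300.0/2)×0.24×$46.57 = $393,506.51.
Lowest total cost is $368,042.52 at Q = 473.2.

Q* ≈ 473 kits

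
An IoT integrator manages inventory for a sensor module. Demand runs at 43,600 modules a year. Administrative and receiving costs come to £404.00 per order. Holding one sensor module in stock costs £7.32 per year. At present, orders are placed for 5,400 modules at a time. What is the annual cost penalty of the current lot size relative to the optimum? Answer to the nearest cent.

Extra cost ≈ £6,967.44 per year

EOQ = √(2DS/H) = √(2 × 43,600 × 404 / 7.32) ≈ 2193.78.
Cost at Q* = (D/Q*)S + (Q*/2)H = √(2DSH) ≈ £16,058.48.
Cost at Q = 5,400: (43,600/5,400)×404 + (5,400/2)×7.32 = £3,261.93 + £19,764.00 = £23,025.93.
Excess = £23,025.93 − £16,058.48 = £6,967.44.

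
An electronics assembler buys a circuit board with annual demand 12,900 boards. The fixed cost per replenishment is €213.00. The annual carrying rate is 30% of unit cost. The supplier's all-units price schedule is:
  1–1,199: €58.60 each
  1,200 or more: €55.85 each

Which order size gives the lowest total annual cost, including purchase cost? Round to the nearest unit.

Q* ≈ 1,200 boards

Holding cost per unit per year at price C is H = 0.30·C.
For each price level, check whether its EOQ is feasible; otherwise the best quantity at that price is the breakpoint.
EOQ at €58.60 = 559.1 (feasible in tier 1): TC = 12,900×€58.60 + (12,900/559.1)×213 + (559.1/2)×0.30×€58.60 = €765,768.99.
EOQ at €55.85 = 572.7 < 1200, so use break Q=1200: TC = 12,900×€55.85 + (12,900/1200.0)×213 + (1200.0/2)×0.30×€55.85 = €732,807.75.
Lowest total cost is €732,807.75 at Q = 1200.0.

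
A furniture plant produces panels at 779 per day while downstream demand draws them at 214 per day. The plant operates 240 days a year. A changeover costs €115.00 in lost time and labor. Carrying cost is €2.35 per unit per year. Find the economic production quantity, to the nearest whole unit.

Annual demand D = 214 × 240 = 51,360.
Production build-up factor (1 − d/p) = 1 − 214/779 = 0.7253.
Q* = √(2DS / (H(1 − d/p))) = √(2 × 51,360 × 115 / (2.35 × 0.7253)).
= √(11,812,800 / 1.7044) ≈ 2632.613.

Q* ≈ 2,633 panels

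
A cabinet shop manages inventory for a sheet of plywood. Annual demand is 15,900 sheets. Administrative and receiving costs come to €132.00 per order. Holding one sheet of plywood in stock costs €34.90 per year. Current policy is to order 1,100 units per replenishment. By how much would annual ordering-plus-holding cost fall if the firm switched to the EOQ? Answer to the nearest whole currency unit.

Extra cost ≈ €8,999 per year

EOQ = √(2DS/H) = √(2 × 15,900 × 132 / 34.9) ≈ 346.81.
Cost at Q* = (D/Q*)S + (Q*/2)H = √(2DSH) ≈ €12,103.56.
Cost at Q = 1,100: (15,900/1,100)×132 + (1,100/2)×34.9 = €1,908.00 + €19,195.00 = €21,103.00.
Excess = €21,103.00 − €12,103.56 = €8,999.44.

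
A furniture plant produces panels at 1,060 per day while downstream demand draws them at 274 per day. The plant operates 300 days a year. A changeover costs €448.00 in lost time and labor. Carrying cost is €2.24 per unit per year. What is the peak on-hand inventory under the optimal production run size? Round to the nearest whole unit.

Annual demand D = 274 × 300 = 82,200.
Production build-up factor (1 − d/p) = 1 − 274/1,060 = 0.7415.
Q* = √(2DS / (H(1 − d/p))) = √(2 × 82,200 × 448 / (2.24 × 0.7415)).
= √(73,651,200 / 1.661) ≈ 6658.978.
Maximum inventory = Q*(1 − d/p) = 6658.978 × 0.7415 ≈ 4937.695.

I_max ≈ 4,938 panels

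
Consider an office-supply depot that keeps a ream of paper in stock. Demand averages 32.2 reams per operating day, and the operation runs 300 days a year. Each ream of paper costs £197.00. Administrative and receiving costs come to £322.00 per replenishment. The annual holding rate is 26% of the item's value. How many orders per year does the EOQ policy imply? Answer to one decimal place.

N ≈ 27.7 orders per year

Annual demand D = 32.2 × 300 = 9,660.
Holding cost H = 0.26 × £197.00 = £51.2200 per unit per year.
Q* = √(2DS/H) = √(2 × 9,660 × 322 / 51.22) ≈ 348.51.
Orders per year = D / Q* = 9,660 / 348.51 ≈ 27.718.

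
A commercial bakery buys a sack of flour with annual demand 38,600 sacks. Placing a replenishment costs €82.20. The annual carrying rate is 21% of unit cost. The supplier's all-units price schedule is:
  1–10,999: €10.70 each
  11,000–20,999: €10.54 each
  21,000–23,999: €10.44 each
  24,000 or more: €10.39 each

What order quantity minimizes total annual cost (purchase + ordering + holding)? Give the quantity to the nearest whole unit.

Q* ≈ 1,681 sacks

Holding cost per unit per year at price C is H = 0.21·C.
Candidates are each tier's EOQ (if it falls in that tier) and each price-break quantity.
EOQ at €10.70 = 1680.5 (feasible in tier 1): TC = 38,600×€10.70 + (38,600/1680.5)×82.2 + (1680.5/2)×0.21×€10.70 = €416,796.12.
EOQ at €10.54 = 1693.2 < 11000, so use break Q=11000: TC = 38,600×€10.54 + (38,600/11000.0)×82.2 + (11000.0/2)×0.21×€10.54 = €419,306.15.
EOQ at €10.44 = 1701.3 < 21000, so use break Q=21000: TC = 38,600×€10.44 + (38,600/21000.0)×82.2 + (21000.0/2)×0.21×€10.44 = €426,155.29.
EOQ at €10.39 = 1705.4 < 24000, so use break Q=24000: TC = 38,600×€10.39 + (38,600/24000.0)×82.2 + (24000.0/2)×0.21×€10.39 = €427,369.01.
Lowest total cost is €416,796.12 at Q = 1680.5.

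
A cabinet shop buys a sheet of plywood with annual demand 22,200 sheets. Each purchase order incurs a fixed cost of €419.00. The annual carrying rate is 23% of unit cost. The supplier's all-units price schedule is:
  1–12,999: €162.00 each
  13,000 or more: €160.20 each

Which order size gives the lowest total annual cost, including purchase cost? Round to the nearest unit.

Holding cost per unit per year at price C is H = 0.23·C.
Evaluate total cost at each tier's feasible EOQ or, if the EOQ is below the tier, at the tier's minimum quantity.
EOQ at €162.00 = 706.6 (feasible in tier 1): TC = 22,200×€162.00 + (22,200/706.6)×419 + (706.6/2)×0.23×€162.00 = €3,622,728.12.
EOQ at €160.20 = 710.6 < 13000, so use break Q=13000: TC = 22,200×€160.20 + (22,200/13000.0)×419 + (13000.0/2)×0.23×€160.20 = €3,796,654.52.
Lowest total cost is €3,622,728.12 at Q = 706.6.

Q* ≈ 707 sheets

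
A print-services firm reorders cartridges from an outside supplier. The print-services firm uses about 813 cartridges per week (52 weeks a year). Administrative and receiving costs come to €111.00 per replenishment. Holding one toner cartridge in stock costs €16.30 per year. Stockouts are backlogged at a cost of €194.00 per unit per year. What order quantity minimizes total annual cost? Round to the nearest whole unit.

Annual demand D = 813 × 52 = 42,276.
With planned backorders, Q* = √(2DS/H) · √((H+B)/B).
√(2DS/H) = √(2 × 42,276 × 111 / 16.3) = 758.804.
√((H+B)/B) = √((16.3+194)/194) = 1.0412.
Q* ≈ 790.039.

Q* ≈ 790 cartridges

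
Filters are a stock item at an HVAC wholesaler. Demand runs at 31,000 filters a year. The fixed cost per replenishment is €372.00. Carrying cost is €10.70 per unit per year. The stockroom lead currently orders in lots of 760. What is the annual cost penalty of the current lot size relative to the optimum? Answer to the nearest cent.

Extra cost ≈ €3,530.30 per year

EOQ = √(2DS/H) = √(2 × 31,000 × 372 / 10.7) ≈ 1468.17.
Cost at Q* = (D/Q*)S + (Q*/2)H = √(2DSH) ≈ €15,709.39.
Cost at Q = 760: (31,000/760)×372 + (760/2)×10.7 = €15,173.68 + €4,066.00 = €19,239.68.
Excess = €19,239.68 − €15,709.39 = €3,530.30.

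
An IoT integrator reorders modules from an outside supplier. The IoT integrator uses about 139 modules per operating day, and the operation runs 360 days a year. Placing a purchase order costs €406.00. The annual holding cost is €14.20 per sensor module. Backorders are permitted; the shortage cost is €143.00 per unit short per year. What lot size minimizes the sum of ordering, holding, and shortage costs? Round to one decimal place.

Annual demand D = 139 × 360 = 50,040.
With planned backorders, Q* = √(2DS/H) · √((H+B)/B).
√(2DS/H) = √(2 × 50,040 × 406 / 14.2) = 1691.580.
√((H+B)/B) = √((14.2+143)/143) = 1.0485.
Q* ≈ 1773.580.

Q* ≈ 1,773.6 modules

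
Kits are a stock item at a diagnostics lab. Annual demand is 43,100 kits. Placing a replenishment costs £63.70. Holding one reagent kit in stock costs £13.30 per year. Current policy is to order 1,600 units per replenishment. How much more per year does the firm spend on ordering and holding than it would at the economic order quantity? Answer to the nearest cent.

Extra cost ≈ £3,810.19 per year

EOQ = √(2DS/H) = √(2 × 43,100 × 63.7 / 13.3) ≈ 642.54.
Cost at Q* = (D/Q*)S + (Q*/2)H = √(2DSH) ≈ £8,545.73.
Cost at Q = 1,600: (43,100/1,600)×63.7 + (1,600/2)×13.3 = £1,715.92 + £10,640.00 = £12,355.92.
Excess = £12,355.92 − £8,545.73 = £3,810.19.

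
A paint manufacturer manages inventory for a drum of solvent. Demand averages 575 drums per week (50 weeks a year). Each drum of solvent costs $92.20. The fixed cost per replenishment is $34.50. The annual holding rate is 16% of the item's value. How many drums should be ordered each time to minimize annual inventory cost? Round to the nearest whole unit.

Annual demand D = 575 × 50 = 28,750.
Holding cost H = 0.16 × $92.20 = $14.7520 per unit per year.
EOQ = √(2DS / H) = √(2 × 28,750 × 34.5 / 14.752).
= √(1,983,750 / 14.752) = √134,473.2918 ≈ 366.706.

Q* ≈ 367 drums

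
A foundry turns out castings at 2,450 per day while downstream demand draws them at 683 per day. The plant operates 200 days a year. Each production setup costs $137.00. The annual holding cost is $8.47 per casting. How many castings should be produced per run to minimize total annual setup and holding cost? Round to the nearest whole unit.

Annual demand D = 683 × 200 = 136,600.
Production build-up factor (1 − d/p) = 1 − 683/2,450 = 0.7212.
Q* = √(2DS / (H(1 − d/p))) = √(2 × 136,600 × 137 / (8.47 × 0.7212)).
= √(37,428,400 / 6.1088) ≈ 2475.276.

Q* ≈ 2,475 castings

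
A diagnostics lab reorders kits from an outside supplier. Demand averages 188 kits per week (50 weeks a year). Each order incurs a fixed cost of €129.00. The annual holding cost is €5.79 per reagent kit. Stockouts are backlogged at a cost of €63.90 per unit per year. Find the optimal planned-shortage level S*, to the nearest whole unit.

S* ≈ 56 kits

Annual demand D = 188 × 50 = 9,400.
With planned backorders, Q* = √(2DS/H) · √((H+B)/B).
√(2DS/H) = √(2 × 9,400 × 129 / 5.79) = 647.194.
√((H+B)/B) = √((5.79+63.9)/63.9) = 1.0443.
Q* ≈ 675.880.
S* = Q* · H/(H+B) = 675.880 × 5.79/69.69 ≈ 56.154.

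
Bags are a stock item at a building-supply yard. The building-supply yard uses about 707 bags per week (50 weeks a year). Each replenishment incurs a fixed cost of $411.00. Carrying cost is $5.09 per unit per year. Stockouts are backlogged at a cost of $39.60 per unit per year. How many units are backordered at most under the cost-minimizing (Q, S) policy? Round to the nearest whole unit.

S* ≈ 289 bags

Annual demand D = 707 × 50 = 35,350.
With planned backorders, Q* = √(2DS/H) · √((H+B)/B).
√(2DS/H) = √(2 × 35,350 × 411 / 5.09) = 2389.306.
√((H+B)/B) = √((5.09+39.6)/39.6) = 1.0623.
Q* ≈ 2538.220.
S* = Q* · H/(H+B) = 2538.220 × 5.09/44.69 ≈ 289.092.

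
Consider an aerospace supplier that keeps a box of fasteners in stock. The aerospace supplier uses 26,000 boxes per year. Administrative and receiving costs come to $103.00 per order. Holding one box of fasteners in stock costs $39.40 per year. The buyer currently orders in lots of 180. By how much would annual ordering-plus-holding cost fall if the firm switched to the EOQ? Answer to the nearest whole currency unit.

Extra cost ≈ $3,897 per year

EOQ = √(2DS/H) = √(2 × 26,000 × 103 / 39.4) ≈ 368.70.
Cost at Q* = (D/Q*)S + (Q*/2)H = √(2DSH) ≈ $14,526.75.
Cost at Q = 180: (26,000/180)×103 + (180/2)×39.4 = $14,877.78 + $3,546.00 = $18,423.78.
Excess = $18,423.78 − $14,526.75 = $3,897.03.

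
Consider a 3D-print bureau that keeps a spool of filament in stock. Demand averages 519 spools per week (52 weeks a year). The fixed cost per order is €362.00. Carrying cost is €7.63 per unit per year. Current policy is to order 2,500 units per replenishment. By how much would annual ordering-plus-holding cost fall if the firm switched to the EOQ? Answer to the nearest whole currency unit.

Extra cost ≈ €1,235 per year

Annual demand D = 519 × 52 = 26,988.
EOQ = √(2DS/H) = √(2 × 26,988 × 362 / 7.63) ≈ 1600.27.
Cost at Q* = (D/Q*)S + (Q*/2)H = √(2DSH) ≈ €12,210.03.
Cost at Q = 2,500: (26,988/2,500)×362 + (2,500/2)×7.63 = €3,907.86 + €9,537.50 = €13,445.36.
Excess = €13,445.36 − €12,210.03 = €1,235.33.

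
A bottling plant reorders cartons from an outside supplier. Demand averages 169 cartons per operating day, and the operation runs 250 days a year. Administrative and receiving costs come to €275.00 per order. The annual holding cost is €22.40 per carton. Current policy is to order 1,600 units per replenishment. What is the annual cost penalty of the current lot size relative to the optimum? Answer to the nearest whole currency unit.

Annual demand D = 169 × 250 = 42,250.
EOQ = √(2DS/H) = √(2 × 42,250 × 275 / 22.4) ≈ 1018.52.
Cost at Q* = (D/Q*)S + (Q*/2)H = √(2DSH) ≈ €22,814.91.
Cost at Q = 1,600: (42,250/1,600)×275 + (1,600/2)×22.4 = €7,261.72 + €17,920.00 = €25,181.72.
Excess = €25,181.72 − €22,814.91 = €2,366.81.

Extra cost ≈ €2,367 per year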